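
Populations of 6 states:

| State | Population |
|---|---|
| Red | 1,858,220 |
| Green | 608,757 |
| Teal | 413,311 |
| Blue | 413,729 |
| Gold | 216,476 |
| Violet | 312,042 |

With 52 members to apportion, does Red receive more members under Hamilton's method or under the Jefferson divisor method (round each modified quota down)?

Jefferson

Hamilton: Red 25, Green 8, Teal 6, Blue 6, Gold 3, Violet 4.
Jefferson: Red 26, Green 8, Teal 5, Blue 6, Gold 3, Violet 4.
Red gets 25 under Hamilton and 26 under Jefferson.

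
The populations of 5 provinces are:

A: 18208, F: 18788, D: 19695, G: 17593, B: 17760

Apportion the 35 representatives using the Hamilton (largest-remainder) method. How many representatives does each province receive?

A 7; F 7; D 7; G 7; B 7

The standard divisor is 92044/35 ≈ 2629.829.
Standard quotas: A 6.9236, F 7.1442, D 7.4891, G 6.6898, B 6.7533.
Lower quotas: A 6, F 7, D 7, G 6, B 6 (sum 32, leaving 3 seats).
Remainders in descending order: A 0.9236, B 0.7533, G 0.6898, D 0.4891, F 0.1442.
Largest remainders: A, B, G receive the extra seats.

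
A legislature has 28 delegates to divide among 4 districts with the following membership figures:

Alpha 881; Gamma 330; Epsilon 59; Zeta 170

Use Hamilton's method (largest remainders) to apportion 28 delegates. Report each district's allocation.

Standard divisor: 1440 ÷ 28 ≈ 51.429.
Standard quotas: Alpha 17.131, Gamma 6.417, Epsilon 1.147, Zeta 3.306.
Lower quotas: Alpha 17, Gamma 6, Epsilon 1, Zeta 3 (sum 27, leaving 1 seat).
Remainders in descending order: Gamma 0.417, Zeta 0.306, Epsilon 0.147, Alpha 0.131.
Largest remainder: Gamma receives the extra seat.

Alpha=17; Gamma=7; Epsilon=1; Zeta=3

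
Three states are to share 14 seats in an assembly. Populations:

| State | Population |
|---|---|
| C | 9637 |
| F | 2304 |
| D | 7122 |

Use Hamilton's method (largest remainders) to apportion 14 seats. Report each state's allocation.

C 7, F 2, D 5

The standard divisor is 19063/14 ≈ 1361.643.
Standard quotas: C 7.0775, F 1.6921, D 5.2304.
Lower quotas: C 7, F 1, D 5 (sum 13, leaving 1 seat).
Remainders in descending order: F 0.6921, D 0.2304, C 0.0775.
The surplus seat goes to F.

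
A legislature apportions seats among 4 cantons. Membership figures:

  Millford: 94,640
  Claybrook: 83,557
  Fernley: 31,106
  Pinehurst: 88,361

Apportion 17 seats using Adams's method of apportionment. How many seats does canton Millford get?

Standard divisor 297664/17 ≈ 17509.647; standard quotas: Millford 5.405, Claybrook 4.772, Fernley 1.777, Pinehurst 5.046.
Rounding up gives 6, 5, 2, 6 = 19 seats, so the divisor must be adjusted.
With modified divisor 19900: modified quotas Millford 4.756, Claybrook 4.199, Fernley 1.563, Pinehurst 4.440.
Rounding up: Millford 5, Claybrook 5, Fernley 2, Pinehurst 5 (total 17).
Millford receives 5.

5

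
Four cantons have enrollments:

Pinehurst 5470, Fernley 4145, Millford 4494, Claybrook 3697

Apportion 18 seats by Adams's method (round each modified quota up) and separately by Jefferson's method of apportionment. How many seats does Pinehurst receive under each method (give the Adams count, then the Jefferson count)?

Adams: Pinehurst 5, Fernley 4, Millford 5, Claybrook 4.
Jefferson: Pinehurst 6, Fernley 4, Millford 4, Claybrook 4.
Pinehurst gets 5 under Adams and 6 under Jefferson.

5 and 6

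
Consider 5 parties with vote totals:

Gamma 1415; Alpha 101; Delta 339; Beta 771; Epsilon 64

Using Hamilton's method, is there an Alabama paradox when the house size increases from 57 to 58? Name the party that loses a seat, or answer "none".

At 57 seats: Gamma 30, Alpha 2, Delta 7, Beta 16, Epsilon 2.
At 58 seats: Gamma 31, Alpha 2, Delta 7, Beta 17, Epsilon 1.
Epsilon drops from 2 to 1.

Epsilon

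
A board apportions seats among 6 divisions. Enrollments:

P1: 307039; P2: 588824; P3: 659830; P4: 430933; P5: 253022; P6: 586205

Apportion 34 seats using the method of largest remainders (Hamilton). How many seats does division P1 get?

Total 2825853; standard divisor 2825853/34 ≈ 83113.324.
Standard quotas: P1 3.6942, P2 7.0846, P3 7.9389, P4 5.1849, P5 3.0443, P6 7.0531.
Lower quotas: P1 3, P2 7, P3 7, P4 5, P5 3, P6 7 (sum 32, leaving 2 seats).
Remainders in descending order: P3 0.9389, P1 0.6942, P4 0.1849, P2 0.0846, P6 0.0531, P5 0.0443.
Largest remainders: P3, P1 receive the extra seats.
P1 receives 4.

4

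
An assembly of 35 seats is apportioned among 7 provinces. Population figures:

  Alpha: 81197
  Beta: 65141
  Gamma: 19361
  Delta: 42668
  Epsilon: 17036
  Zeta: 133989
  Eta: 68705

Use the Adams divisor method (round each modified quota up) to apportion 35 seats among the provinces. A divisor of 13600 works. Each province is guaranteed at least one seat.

Alpha 6, Beta 5, Gamma 2, Delta 4, Epsilon 2, Zeta 10, Eta 6

With modified divisor 13600: modified quotas Alpha 5.970, Beta 4.790, Gamma 1.424, Delta 3.137, Epsilon 1.253, Zeta 9.852, Eta 5.052.
Rounding up: Alpha 6, Beta 5, Gamma 2, Delta 4, Epsilon 2, Zeta 10, Eta 6 (total 35).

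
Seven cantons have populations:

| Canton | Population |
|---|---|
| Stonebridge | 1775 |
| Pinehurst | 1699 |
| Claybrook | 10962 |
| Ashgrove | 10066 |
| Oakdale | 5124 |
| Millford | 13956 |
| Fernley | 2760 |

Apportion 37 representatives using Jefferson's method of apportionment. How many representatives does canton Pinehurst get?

1

Standard divisor 46342/37 ≈ 1252.486; standard quotas: Stonebridge 1.417, Pinehurst 1.357, Claybrook 8.752, Ashgrove 8.037, Oakdale 4.091, Millford 11.143, Fernley 2.204.
Rounding down gives 1, 1, 8, 8, 4, 11, 2 = 35 seats, so the divisor must be adjusted.
With modified divisor 1140: modified quotas Stonebridge 1.557, Pinehurst 1.490, Claybrook 9.616, Ashgrove 8.830, Oakdale 4.495, Millford 12.242, Fernley 2.421.
Rounding down: Stonebridge 1, Pinehurst 1, Claybrook 9, Ashgrove 8, Oakdale 4, Millford 12, Fernley 2 (total 37).
Pinehurst receives 1.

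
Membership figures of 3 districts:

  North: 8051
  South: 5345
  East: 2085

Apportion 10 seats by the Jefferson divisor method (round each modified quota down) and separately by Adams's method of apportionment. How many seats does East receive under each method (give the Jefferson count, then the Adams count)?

Jefferson: North 6, South 3, East 1.
Adams: North 5, South 3, East 2.
East gets 1 under Jefferson and 2 under Adams.

1 and 2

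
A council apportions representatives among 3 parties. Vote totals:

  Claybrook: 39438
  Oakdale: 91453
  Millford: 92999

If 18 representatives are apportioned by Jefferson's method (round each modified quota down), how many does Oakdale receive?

7

Standard divisor 223890/18 ≈ 12438.333; standard quotas: Claybrook 3.171, Oakdale 7.353, Millford 7.477.
Rounding down gives 3, 7, 7 = 17 seats, so the divisor must be adjusted.
With modified divisor 11500: modified quotas Claybrook 3.429, Oakdale 7.952, Millford 8.087.
Rounding down: Claybrook 3, Oakdale 7, Millford 8 (total 18).
Oakdale receives 7.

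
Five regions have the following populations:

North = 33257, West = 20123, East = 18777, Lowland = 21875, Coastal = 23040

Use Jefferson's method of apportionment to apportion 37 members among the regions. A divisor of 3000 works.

North 11, West 6, East 6, Lowland 7, Coastal 7

With modified divisor 3000: modified quotas North 11.086, West 6.708, East 6.259, Lowland 7.292, Coastal 7.680.
Rounding down: North 11, West 6, East 6, Lowland 7, Coastal 7 (total 37).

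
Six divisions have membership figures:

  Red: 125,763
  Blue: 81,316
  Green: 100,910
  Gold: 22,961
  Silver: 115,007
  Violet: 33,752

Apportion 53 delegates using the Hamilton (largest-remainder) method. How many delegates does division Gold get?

2

The standard divisor is 479709/53 ≈ 9051.113.
Standard quotas: Red 13.8948, Blue 8.9841, Green 11.1489, Gold 2.5368, Silver 12.7064, Violet 3.7290.
Lower quotas: Red 13, Blue 8, Green 11, Gold 2, Silver 12, Violet 3 (sum 49, leaving 4 seats).
Remainders in descending order: Blue 0.9841, Red 0.8948, Violet 0.7290, Silver 0.7064, Gold 0.5368, Green 0.1489.
The surplus seats go to Blue, Red, Violet, Silver.
Gold receives 2.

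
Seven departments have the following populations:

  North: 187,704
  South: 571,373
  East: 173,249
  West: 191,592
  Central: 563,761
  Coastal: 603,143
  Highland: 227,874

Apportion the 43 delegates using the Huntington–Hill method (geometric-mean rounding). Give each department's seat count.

With divisor 58467: modified quotas North 3.210, South 9.773, East 2.963, West 3.277, Central 9.642, Coastal 10.316, Highland 3.897.
Geometric-mean thresholds: North √(3·4)=3.464, South √(9·10)=9.487, East √(2·3)=2.449, West √(3·4)=3.464, Central √(9·10)=9.487, Coastal √(10·11)=10.488, Highland √(3·4)=3.464.
Each quota rounded against its threshold gives North 3, South 10, East 3, West 3, Central 10, Coastal 10, Highland 4 (total 43).

North: 3, South: 10, East: 3, West: 3, Central: 10, Coastal: 10, Highland: 4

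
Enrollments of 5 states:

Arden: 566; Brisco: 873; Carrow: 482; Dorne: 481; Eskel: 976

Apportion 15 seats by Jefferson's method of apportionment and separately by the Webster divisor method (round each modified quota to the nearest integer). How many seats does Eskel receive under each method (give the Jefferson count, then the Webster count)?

Jefferson: Arden 2, Brisco 4, Carrow 2, Dorne 2, Eskel 5.
Webster: Arden 3, Brisco 4, Carrow 2, Dorne 2, Eskel 4.
Eskel gets 5 under Jefferson and 4 under Webster.

5 and 4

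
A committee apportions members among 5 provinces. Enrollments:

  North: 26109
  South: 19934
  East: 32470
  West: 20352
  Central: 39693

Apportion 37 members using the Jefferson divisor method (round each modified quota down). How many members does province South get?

5

Standard divisor 138558/37 ≈ 3744.811; standard quotas: North 6.972, South 5.323, East 8.671, West 5.435, Central 10.599.
Rounding down gives 6, 5, 8, 5, 10 = 34 seats, so the divisor must be adjusted.
With modified divisor 3500: modified quotas North 7.460, South 5.695, East 9.277, West 5.815, Central 11.341.
Rounding down: North 7, South 5, East 9, West 5, Central 11 (total 37).
South receives 5.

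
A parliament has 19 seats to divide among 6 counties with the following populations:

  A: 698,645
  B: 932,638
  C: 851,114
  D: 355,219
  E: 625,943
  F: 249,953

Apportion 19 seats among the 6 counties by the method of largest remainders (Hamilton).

A 4, B 5, C 4, D 2, E 3, F 1

Standard divisor: 3713512 ÷ 19 = 195448.
Standard quotas: A 3.5746, B 4.7718, C 4.3547, D 1.8175, E 3.2026, F 1.2789.
Lower quotas: A 3, B 4, C 4, D 1, E 3, F 1 (sum 16, leaving 3 seats).
Remainders in descending order: D 0.8175, B 0.7718, A 0.5746, C 0.3547, F 0.2789, E 0.2026.
The surplus seats go to D, B, A.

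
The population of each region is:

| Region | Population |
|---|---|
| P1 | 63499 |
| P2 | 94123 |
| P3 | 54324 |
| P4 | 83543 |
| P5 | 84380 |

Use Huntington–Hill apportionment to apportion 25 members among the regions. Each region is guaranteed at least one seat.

With divisor 15329: modified quotas P1 4.142, P2 6.140, P3 3.544, P4 5.450, P5 5.505.
Geometric-mean thresholds: P1 √(4·5)=4.472, P2 √(6·7)=6.481, P3 √(3·4)=3.464, P4 √(5·6)=5.477, P5 √(5·6)=5.477.
Each quota rounded against its threshold gives P1 4, P2 6, P3 4, P4 5, P5 6 (total 25).

P1 4, P2 6, P3 4, P4 5, P5 6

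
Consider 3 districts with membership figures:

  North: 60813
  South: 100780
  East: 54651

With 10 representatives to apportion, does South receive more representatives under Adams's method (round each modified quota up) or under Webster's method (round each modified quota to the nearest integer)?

Adams: North 3, South 4, East 3.
Webster: North 3, South 5, East 2.
South gets 4 under Adams and 5 under Webster.

Webster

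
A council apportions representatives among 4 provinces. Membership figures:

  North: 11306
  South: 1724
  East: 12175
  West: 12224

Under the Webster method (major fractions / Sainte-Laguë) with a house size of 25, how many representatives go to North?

8

Standard divisor 37429/25 ≈ 1497.16; standard quotas: North 7.552, South 1.152, East 8.132, West 8.165.
Rounding to the nearest integer gives North 8, South 1, East 8, West 8 — total 25, matching the house size, so no adjustment is needed.
North receives 8.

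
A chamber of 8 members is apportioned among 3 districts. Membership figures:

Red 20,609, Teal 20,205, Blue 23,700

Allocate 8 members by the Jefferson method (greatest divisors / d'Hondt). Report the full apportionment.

Red 3, Teal 2, Blue 3

Standard divisor 64514/8 ≈ 8064.25; standard quotas: Red 2.556, Teal 2.506, Blue 2.939.
Rounding down gives 2, 2, 2 = 6 seats, so the divisor must be adjusted.
With modified divisor 6800: modified quotas Red 3.031, Teal 2.971, Blue 3.485.
Rounding down: Red 3, Teal 2, Blue 3 (total 8).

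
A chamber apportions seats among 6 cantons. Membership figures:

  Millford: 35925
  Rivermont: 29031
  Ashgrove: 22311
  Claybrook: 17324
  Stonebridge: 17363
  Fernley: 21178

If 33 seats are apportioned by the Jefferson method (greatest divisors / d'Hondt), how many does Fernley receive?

5

Standard divisor 143132/33 ≈ 4337.333; standard quotas: Millford 8.283, Rivermont 6.693, Ashgrove 5.144, Claybrook 3.994, Stonebridge 4.003, Fernley 4.883.
Rounding down gives 8, 6, 5, 3, 4, 4 = 30 seats, so the divisor must be adjusted.
With modified divisor 4100: modified quotas Millford 8.762, Rivermont 7.081, Ashgrove 5.442, Claybrook 4.225, Stonebridge 4.235, Fernley 5.165.
Rounding down: Millford 8, Rivermont 7, Ashgrove 5, Claybrook 4, Stonebridge 4, Fernley 5 (total 33).
Fernley receives 5.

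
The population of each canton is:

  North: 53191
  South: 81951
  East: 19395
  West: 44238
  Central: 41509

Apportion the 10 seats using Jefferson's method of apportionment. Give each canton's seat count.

Standard divisor 240284/10 ≈ 24028.4; standard quotas: North 2.214, South 3.411, East 0.807, West 1.841, Central 1.727.
Rounding down gives 2, 3, 0, 1, 1 = 7 seats, so the divisor must be adjusted.
With modified divisor 19900: modified quotas North 2.673, South 4.118, East 0.975, West 2.223, Central 2.086.
Rounding down: North 2, South 4, East 0, West 2, Central 2 (total 10).

North 2, South 4, East 0, West 2, Central 2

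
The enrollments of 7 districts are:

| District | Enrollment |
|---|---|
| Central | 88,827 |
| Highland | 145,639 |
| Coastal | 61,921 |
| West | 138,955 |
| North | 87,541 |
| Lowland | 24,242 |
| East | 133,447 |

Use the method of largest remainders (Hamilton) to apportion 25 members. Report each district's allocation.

Central 3, Highland 6, Coastal 2, West 5, North 3, Lowland 1, East 5

Total 680572; standard divisor 680572/25 ≈ 27222.88.
Standard quotas: Central 3.2630, Highland 5.3499, Coastal 2.2746, West 5.1043, North 3.2157, Lowland 0.8905, East 4.9020.
Lower quotas: Central 3, Highland 5, Coastal 2, West 5, North 3, Lowland 0, East 4 (sum 22, leaving 3 seats).
Remainders in descending order: East 0.9020, Lowland 0.8905, Highland 0.3499, Coastal 0.2746, Central 0.2630, North 0.2157, West 0.1043.
The surplus seats go to East, Lowland, Highland.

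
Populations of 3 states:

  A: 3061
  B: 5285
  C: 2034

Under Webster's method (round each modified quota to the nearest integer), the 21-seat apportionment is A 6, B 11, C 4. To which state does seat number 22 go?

Priority for the next seat is population ÷ (current seats + 0.5).
Priorities: A 470.923, B 459.565, C 452.000.
Highest priority: A.

A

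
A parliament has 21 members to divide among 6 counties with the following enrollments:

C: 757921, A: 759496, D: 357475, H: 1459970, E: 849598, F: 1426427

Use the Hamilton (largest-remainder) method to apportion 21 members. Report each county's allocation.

The standard divisor is 5610887/21 ≈ 267185.095.
Standard quotas: C 2.8367, A 2.8426, D 1.3379, H 5.4643, E 3.1798, F 5.3387.
Lower quotas: C 2, A 2, D 1, H 5, E 3, F 5 (sum 18, leaving 3 seats).
Remainders in descending order: A 0.8426, C 0.8367, H 0.4643, F 0.3387, D 0.3379, E 0.1798.
The surplus seats go to A, C, H.

C=3; A=3; D=1; H=6; E=3; F=5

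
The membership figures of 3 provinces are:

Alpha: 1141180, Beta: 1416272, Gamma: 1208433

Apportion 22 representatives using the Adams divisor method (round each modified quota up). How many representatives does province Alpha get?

Standard divisor 3765885/22 ≈ 171176.591; standard quotas: Alpha 6.667, Beta 8.274, Gamma 7.060.
Rounding up gives 7, 9, 8 = 24 seats, so the divisor must be adjusted.
With modified divisor 183600: modified quotas Alpha 6.216, Beta 7.714, Gamma 6.582.
Rounding up: Alpha 7, Beta 8, Gamma 7 (total 22).
Alpha receives 7.

7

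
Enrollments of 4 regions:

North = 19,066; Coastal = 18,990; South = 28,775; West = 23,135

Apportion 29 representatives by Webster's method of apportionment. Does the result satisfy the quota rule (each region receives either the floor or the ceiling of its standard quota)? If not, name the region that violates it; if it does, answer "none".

Standard quotas: North 6.146, Coastal 6.121, South 9.275, West 7.457.
Webster allocation: North 6, Coastal 6, South 9, West 8.
Every allocation lies between the lower and upper quota.

none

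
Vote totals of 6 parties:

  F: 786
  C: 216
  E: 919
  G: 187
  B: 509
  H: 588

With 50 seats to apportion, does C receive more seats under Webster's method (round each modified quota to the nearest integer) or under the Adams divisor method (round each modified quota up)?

Adams

Webster: F 12, C 3, E 15, G 3, B 8, H 9.
Adams: F 12, C 4, E 14, G 3, B 8, H 9.
C gets 3 under Webster and 4 under Adams.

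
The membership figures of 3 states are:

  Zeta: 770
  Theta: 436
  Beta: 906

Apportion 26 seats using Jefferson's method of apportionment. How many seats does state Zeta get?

Standard divisor 2112/26 ≈ 81.231; standard quotas: Zeta 9.479, Theta 5.367, Beta 11.153.
Rounding down gives 9, 5, 11 = 25 seats, so the divisor must be adjusted.
With modified divisor 76: modified quotas Zeta 10.132, Theta 5.737, Beta 11.921.
Rounding down: Zeta 10, Theta 5, Beta 11 (total 26).
Zeta receives 10.

10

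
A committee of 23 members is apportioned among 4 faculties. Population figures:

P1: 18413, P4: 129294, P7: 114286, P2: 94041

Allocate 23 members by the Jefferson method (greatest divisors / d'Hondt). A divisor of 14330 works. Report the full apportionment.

With modified divisor 14330: modified quotas P1 1.285, P4 9.023, P7 7.975, P2 6.563.
Rounding down: P1 1, P4 9, P7 7, P2 6 (total 23).

P1: 1; P4: 9; P7: 7; P2: 6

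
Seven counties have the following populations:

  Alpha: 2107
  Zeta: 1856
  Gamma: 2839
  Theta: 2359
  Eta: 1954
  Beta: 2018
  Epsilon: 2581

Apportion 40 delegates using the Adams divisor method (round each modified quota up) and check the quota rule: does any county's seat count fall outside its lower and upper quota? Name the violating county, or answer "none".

none

Standard quotas: Alpha 5.363, Zeta 4.724, Gamma 7.227, Theta 6.005, Eta 4.974, Beta 5.137, Epsilon 6.570.
Adams allocation: Alpha 5, Zeta 5, Gamma 7, Theta 6, Eta 5, Beta 5, Epsilon 7.
Every allocation lies between the lower and upper quota.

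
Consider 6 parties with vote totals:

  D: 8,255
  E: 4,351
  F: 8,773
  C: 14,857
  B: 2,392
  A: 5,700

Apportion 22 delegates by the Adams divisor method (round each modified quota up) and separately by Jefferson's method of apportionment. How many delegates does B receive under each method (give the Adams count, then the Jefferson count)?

2 and 1

Adams: D 4, E 2, F 4, C 7, B 2, A 3.
Jefferson: D 4, E 2, F 4, C 8, B 1, A 3.
B gets 2 under Adams and 1 under Jefferson.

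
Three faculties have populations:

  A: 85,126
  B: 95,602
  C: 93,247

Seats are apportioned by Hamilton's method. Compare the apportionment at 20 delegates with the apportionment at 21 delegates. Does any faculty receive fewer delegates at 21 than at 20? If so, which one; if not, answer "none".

At 20 seats: A 6, B 7, C 7.
At 21 seats: A 7, B 7, C 7.
No faculty's allocation decreased.

none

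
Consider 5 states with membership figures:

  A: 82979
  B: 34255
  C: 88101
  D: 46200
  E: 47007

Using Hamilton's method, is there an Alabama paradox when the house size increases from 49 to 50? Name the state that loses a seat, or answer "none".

B

At 49 seats: A 14, B 6, C 14, D 7, E 8.
At 50 seats: A 14, B 5, C 15, D 8, E 8.
B drops from 6 to 5.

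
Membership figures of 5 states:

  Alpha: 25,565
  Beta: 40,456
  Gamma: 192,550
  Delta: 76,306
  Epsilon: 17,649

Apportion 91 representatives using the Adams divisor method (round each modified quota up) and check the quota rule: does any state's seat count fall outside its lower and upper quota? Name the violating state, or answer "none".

Standard quotas: Alpha 6.599, Beta 10.443, Gamma 49.704, Delta 19.697, Epsilon 4.556.
Adams allocation: Alpha 7, Beta 11, Gamma 48, Delta 20, Epsilon 5.
Gamma has quota 49.704 (lower 49, upper 50) but receives 48 — outside the quota interval.

Gamma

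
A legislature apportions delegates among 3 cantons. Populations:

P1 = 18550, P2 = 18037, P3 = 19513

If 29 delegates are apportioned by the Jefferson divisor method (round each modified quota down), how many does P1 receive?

Standard divisor 56100/29 ≈ 1934.483; standard quotas: P1 9.589, P2 9.324, P3 10.087.
Rounding down gives 9, 9, 10 = 28 seats, so the divisor must be adjusted.
With modified divisor 1830: modified quotas P1 10.137, P2 9.856, P3 10.663.
Rounding down: P1 10, P2 9, P3 10 (total 29).
P1 receives 10.

10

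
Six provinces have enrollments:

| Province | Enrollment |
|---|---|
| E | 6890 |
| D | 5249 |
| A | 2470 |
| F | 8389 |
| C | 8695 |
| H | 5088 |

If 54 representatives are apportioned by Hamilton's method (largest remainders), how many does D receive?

Total 36781; standard divisor 36781/54 ≈ 681.13.
Standard quotas: E 10.1155, D 7.7063, A 3.6263, F 12.3163, C 12.7656, H 7.4699.
Lower quotas: E 10, D 7, A 3, F 12, C 12, H 7 (sum 51, leaving 3 seats).
Remainders in descending order: C 0.7656, D 0.7063, A 0.6263, H 0.4699, F 0.3163, E 0.1155.
The surplus seats go to C, D, A.
D receives 8.

8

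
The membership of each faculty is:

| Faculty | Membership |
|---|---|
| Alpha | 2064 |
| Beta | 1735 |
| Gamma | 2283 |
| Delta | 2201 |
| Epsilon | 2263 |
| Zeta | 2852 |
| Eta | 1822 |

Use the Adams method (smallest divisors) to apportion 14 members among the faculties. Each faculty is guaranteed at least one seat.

Alpha: 2, Beta: 2, Gamma: 2, Delta: 2, Epsilon: 2, Zeta: 2, Eta: 2

Standard divisor 15220/14 ≈ 1087.143; standard quotas: Alpha 1.899, Beta 1.596, Gamma 2.100, Delta 2.025, Epsilon 2.082, Zeta 2.623, Eta 1.676.
Rounding up gives 2, 2, 3, 3, 3, 3, 2 = 18 seats, so the divisor must be adjusted.
With modified divisor 1600: modified quotas Alpha 1.290, Beta 1.084, Gamma 1.427, Delta 1.376, Epsilon 1.414, Zeta 1.782, Eta 1.139.
Rounding up: Alpha 2, Beta 2, Gamma 2, Delta 2, Epsilon 2, Zeta 2, Eta 2 (total 14).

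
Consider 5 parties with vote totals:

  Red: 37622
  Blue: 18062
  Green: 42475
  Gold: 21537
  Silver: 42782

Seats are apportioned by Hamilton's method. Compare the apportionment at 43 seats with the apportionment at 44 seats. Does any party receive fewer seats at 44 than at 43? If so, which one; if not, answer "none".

At 43 seats: Red 10, Blue 5, Green 11, Gold 6, Silver 11.
At 44 seats: Red 10, Blue 5, Green 11, Gold 6, Silver 12.
No party's allocation decreased.

none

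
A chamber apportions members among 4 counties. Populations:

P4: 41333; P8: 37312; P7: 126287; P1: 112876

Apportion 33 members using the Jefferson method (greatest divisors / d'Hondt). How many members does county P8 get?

Standard divisor 317808/33 ≈ 9630.545; standard quotas: P4 4.292, P8 3.874, P7 13.113, P1 11.721.
Rounding down gives 4, 3, 13, 11 = 31 seats, so the divisor must be adjusted.
With modified divisor 9200: modified quotas P4 4.493, P8 4.056, P7 13.727, P1 12.269.
Rounding down: P4 4, P8 4, P7 13, P1 12 (total 33).
P8 receives 4.

4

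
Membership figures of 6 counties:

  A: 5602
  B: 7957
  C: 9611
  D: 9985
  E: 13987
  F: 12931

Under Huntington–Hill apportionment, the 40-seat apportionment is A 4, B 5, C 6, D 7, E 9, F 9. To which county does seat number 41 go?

C

Priority for the next seat is population ÷ (√(s·(s+1))).
Priorities: A 1252.645, B 1452.743, C 1483.009, D 1334.302, E 1474.359, F 1363.047.
Highest priority: C.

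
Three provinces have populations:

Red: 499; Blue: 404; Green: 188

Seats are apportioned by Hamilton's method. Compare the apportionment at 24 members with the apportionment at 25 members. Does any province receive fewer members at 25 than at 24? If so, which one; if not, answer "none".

none

At 24 seats: Red 11, Blue 9, Green 4.
At 25 seats: Red 12, Blue 9, Green 4.
No province's allocation decreased.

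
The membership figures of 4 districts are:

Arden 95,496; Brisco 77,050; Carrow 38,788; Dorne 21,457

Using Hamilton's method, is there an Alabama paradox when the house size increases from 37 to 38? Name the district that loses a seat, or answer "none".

At 37 seats: Arden 15, Brisco 12, Carrow 6, Dorne 4.
At 38 seats: Arden 16, Brisco 13, Carrow 6, Dorne 3.
Dorne drops from 4 to 3.

Dorne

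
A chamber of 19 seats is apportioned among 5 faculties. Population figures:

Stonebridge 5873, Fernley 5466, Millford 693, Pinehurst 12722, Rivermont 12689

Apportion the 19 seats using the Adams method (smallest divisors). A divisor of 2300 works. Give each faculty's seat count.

With modified divisor 2300: modified quotas Stonebridge 2.553, Fernley 2.377, Millford 0.301, Pinehurst 5.531, Rivermont 5.517.
Rounding up: Stonebridge 3, Fernley 3, Millford 1, Pinehurst 6, Rivermont 6 (total 19).

Stonebridge=3; Fernley=3; Millford=1; Pinehurst=6; Rivermont=6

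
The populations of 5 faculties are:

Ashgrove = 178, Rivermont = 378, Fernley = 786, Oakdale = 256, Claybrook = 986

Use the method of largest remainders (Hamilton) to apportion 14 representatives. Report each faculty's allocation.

Ashgrove 1, Rivermont 2, Fernley 4, Oakdale 2, Claybrook 5

Standard divisor: 2584 ÷ 14 ≈ 184.571.
Standard quotas: Ashgrove 0.964, Rivermont 2.048, Fernley 4.259, Oakdale 1.387, Claybrook 5.342.
Lower quotas: Ashgrove 0, Rivermont 2, Fernley 4, Oakdale 1, Claybrook 5 (sum 12, leaving 2 seats).
Remainders in descending order: Ashgrove 0.964, Oakdale 0.387, Claybrook 0.342, Fernley 0.259, Rivermont 0.048.
The surplus seats go to Ashgrove, Oakdale.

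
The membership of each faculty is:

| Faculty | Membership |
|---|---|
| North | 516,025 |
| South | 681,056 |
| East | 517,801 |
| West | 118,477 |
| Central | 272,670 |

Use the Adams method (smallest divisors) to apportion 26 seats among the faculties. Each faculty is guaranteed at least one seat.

Standard divisor 2106029/26 ≈ 81001.115; standard quotas: North 6.371, South 8.408, East 6.393, West 1.463, Central 3.366.
Rounding up gives 7, 9, 7, 2, 4 = 29 seats, so the divisor must be adjusted.
With modified divisor 88600: modified quotas North 5.824, South 7.687, East 5.844, West 1.337, Central 3.078.
Rounding up: North 6, South 8, East 6, West 2, Central 4 (total 26).

North: 6, South: 8, East: 6, West: 2, Central: 4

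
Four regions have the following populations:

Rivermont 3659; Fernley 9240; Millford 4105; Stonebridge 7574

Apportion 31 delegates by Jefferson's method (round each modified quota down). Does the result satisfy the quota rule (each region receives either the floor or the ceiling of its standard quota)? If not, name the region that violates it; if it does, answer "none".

Standard quotas: Rivermont 4.615, Fernley 11.654, Millford 5.178, Stonebridge 9.553.
Jefferson allocation: Rivermont 4, Fernley 12, Millford 5, Stonebridge 10.
Every allocation lies between the lower and upper quota.

none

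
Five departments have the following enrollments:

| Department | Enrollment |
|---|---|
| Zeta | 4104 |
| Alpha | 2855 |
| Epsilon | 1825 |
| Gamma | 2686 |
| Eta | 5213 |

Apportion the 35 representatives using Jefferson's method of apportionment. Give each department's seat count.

Zeta=9, Alpha=6, Epsilon=4, Gamma=5, Eta=11

Standard divisor 16683/35 ≈ 476.657; standard quotas: Zeta 8.610, Alpha 5.990, Epsilon 3.829, Gamma 5.635, Eta 10.937.
Rounding down gives 8, 5, 3, 5, 10 = 31 seats, so the divisor must be adjusted.
With modified divisor 450: modified quotas Zeta 9.120, Alpha 6.344, Epsilon 4.056, Gamma 5.969, Eta 11.584.
Rounding down: Zeta 9, Alpha 6, Epsilon 4, Gamma 5, Eta 11 (total 35).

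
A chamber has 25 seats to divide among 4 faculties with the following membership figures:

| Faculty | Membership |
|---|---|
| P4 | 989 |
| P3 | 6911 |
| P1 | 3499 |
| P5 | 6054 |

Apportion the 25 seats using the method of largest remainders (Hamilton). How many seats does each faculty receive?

P4 1, P3 10, P1 5, P5 9

Standard divisor: 17453 ÷ 25 ≈ 698.12.
Standard quotas: P4 1.4167, P3 9.8994, P1 5.0120, P5 8.6719.
Lower quotas: P4 1, P3 9, P1 5, P5 8 (sum 23, leaving 2 seats).
Remainders in descending order: P3 0.8994, P5 0.6719, P4 0.4167, P1 0.0120.
The surplus seats go to P3, P5.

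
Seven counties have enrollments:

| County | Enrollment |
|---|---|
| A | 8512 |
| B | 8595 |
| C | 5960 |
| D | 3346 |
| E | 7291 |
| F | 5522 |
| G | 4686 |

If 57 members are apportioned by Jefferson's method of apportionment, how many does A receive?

11

Standard divisor 43912/57 ≈ 770.386; standard quotas: A 11.049, B 11.157, C 7.736, D 4.343, E 9.464, F 7.168, G 6.083.
Rounding down gives 11, 11, 7, 4, 9, 7, 6 = 55 seats, so the divisor must be adjusted.
With modified divisor 720: modified quotas A 11.822, B 11.938, C 8.278, D 4.647, E 10.126, F 7.669, G 6.508.
Rounding down: A 11, B 11, C 8, D 4, E 10, F 7, G 6 (total 57).
A receives 11.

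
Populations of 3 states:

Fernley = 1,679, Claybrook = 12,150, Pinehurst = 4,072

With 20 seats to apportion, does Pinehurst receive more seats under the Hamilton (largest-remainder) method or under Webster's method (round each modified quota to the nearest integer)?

Webster

Hamilton: Fernley 2, Claybrook 14, Pinehurst 4.
Webster: Fernley 2, Claybrook 13, Pinehurst 5.
Pinehurst gets 4 under Hamilton and 5 under Webster.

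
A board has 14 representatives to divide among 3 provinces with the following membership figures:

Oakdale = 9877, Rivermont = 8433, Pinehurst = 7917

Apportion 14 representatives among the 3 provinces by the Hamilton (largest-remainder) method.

Standard divisor: 26227 ÷ 14 ≈ 1873.357.
Standard quotas: Oakdale 5.2724, Rivermont 4.5015, Pinehurst 4.2261.
Lower quotas: Oakdale 5, Rivermont 4, Pinehurst 4 (sum 13, leaving 1 seat).
Remainders in descending order: Rivermont 0.5015, Oakdale 0.2724, Pinehurst 0.2261.
Largest remainder: Rivermont receives the extra seat.

Oakdale: 5, Rivermont: 5, Pinehurst: 4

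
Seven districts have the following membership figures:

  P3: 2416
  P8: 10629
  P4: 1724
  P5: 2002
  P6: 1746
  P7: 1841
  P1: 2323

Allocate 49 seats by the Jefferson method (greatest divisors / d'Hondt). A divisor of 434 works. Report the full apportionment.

P3 5, P8 24, P4 3, P5 4, P6 4, P7 4, P1 5

With modified divisor 434: modified quotas P3 5.567, P8 24.491, P4 3.972, P5 4.613, P6 4.023, P7 4.242, P1 5.353.
Rounding down: P3 5, P8 24, P4 3, P5 4, P6 4, P7 4, P1 5 (total 49).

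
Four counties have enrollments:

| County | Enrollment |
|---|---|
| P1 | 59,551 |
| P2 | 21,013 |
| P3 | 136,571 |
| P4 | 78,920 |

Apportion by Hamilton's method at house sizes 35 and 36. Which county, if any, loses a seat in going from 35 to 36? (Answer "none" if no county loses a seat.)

At 35 seats: P1 7, P2 3, P3 16, P4 9.
At 36 seats: P1 7, P2 2, P3 17, P4 10.
P2 drops from 3 to 2.

P2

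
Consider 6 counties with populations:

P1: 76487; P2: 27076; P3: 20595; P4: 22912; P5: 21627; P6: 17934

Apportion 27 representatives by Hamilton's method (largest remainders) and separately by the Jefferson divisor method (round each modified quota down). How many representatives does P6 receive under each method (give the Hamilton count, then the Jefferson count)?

3 and 2

Hamilton: P1 11, P2 4, P3 3, P4 3, P5 3, P6 3.
Jefferson: P1 12, P2 4, P3 3, P4 3, P5 3, P6 2.
P6 gets 3 under Hamilton and 2 under Jefferson.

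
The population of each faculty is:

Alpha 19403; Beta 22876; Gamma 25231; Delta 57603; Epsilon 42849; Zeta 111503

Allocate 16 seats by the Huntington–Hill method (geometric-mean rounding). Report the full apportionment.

Alpha=1, Beta=1, Gamma=2, Delta=3, Epsilon=3, Zeta=6

With divisor 17349: modified quotas Alpha 1.118, Beta 1.319, Gamma 1.454, Delta 3.320, Epsilon 2.470, Zeta 6.427.
Geometric-mean thresholds: Alpha √(1·2)=1.414, Beta √(1·2)=1.414, Gamma √(1·2)=1.414, Delta √(3·4)=3.464, Epsilon √(2·3)=2.449, Zeta √(6·7)=6.481.
Each quota rounded against its threshold gives Alpha 1, Beta 1, Gamma 2, Delta 3, Epsilon 3, Zeta 6 (total 16).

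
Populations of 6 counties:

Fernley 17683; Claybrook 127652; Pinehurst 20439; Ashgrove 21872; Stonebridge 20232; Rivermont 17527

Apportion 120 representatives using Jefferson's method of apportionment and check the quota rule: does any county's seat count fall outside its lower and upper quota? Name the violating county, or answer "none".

Standard quotas: Fernley 9.414, Claybrook 67.959, Pinehurst 10.881, Ashgrove 11.644, Stonebridge 10.771, Rivermont 9.331.
Jefferson allocation: Fernley 9, Claybrook 69, Pinehurst 11, Ashgrove 11, Stonebridge 11, Rivermont 9.
Claybrook has quota 67.959 (lower 67, upper 68) but receives 69 — outside the quota interval.

Claybrook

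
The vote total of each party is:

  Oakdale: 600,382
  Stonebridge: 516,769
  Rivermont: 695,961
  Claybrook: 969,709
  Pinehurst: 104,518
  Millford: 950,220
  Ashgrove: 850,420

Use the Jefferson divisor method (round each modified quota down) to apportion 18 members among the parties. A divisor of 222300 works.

With modified divisor 222300: modified quotas Oakdale 2.701, Stonebridge 2.325, Rivermont 3.131, Claybrook 4.362, Pinehurst 0.470, Millford 4.274, Ashgrove 3.826.
Rounding down: Oakdale 2, Stonebridge 2, Rivermont 3, Claybrook 4, Pinehurst 0, Millford 4, Ashgrove 3 (total 18).

Oakdale 2; Stonebridge 2; Rivermont 3; Claybrook 4; Pinehurst 0; Millford 4; Ashgrove 3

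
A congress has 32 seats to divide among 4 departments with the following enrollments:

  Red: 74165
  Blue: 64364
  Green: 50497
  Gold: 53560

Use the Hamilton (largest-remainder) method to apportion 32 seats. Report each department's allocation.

Standard divisor: 242586 ÷ 32 ≈ 7580.812.
Standard quotas: Red 9.7833, Blue 8.4904, Green 6.6612, Gold 7.0652.
Lower quotas: Red 9, Blue 8, Green 6, Gold 7 (sum 30, leaving 2 seats).
Remainders in descending order: Red 0.7833, Green 0.6612, Blue 0.4904, Gold 0.0652.
Largest remainders: Red, Green receive the extra seats.

Red=10, Blue=8, Green=7, Gold=7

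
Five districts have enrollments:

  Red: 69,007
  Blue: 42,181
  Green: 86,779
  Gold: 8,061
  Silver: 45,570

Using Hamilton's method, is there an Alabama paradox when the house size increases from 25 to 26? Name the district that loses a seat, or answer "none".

At 25 seats: Red 7, Blue 4, Green 9, Gold 1, Silver 4.
At 26 seats: Red 7, Blue 4, Green 9, Gold 1, Silver 5.
No district's allocation decreased.

none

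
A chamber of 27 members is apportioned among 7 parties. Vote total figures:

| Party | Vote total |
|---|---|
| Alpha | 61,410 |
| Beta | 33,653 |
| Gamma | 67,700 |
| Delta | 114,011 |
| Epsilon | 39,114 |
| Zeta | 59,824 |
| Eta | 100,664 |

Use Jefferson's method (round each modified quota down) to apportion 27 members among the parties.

Standard divisor 476376/27 ≈ 17643.556; standard quotas: Alpha 3.481, Beta 1.907, Gamma 3.837, Delta 6.462, Epsilon 2.217, Zeta 3.391, Eta 5.705.
Rounding down gives 3, 1, 3, 6, 2, 3, 5 = 23 seats, so the divisor must be adjusted.
With modified divisor 15800: modified quotas Alpha 3.887, Beta 2.130, Gamma 4.285, Delta 7.216, Epsilon 2.476, Zeta 3.786, Eta 6.371.
Rounding down: Alpha 3, Beta 2, Gamma 4, Delta 7, Epsilon 2, Zeta 3, Eta 6 (total 27).

Alpha=3, Beta=2, Gamma=4, Delta=7, Epsilon=2, Zeta=3, Eta=6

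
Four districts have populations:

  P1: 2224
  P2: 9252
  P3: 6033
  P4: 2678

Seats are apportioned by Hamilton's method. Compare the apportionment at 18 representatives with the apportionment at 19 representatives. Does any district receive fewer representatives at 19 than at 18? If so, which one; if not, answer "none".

P4

At 18 seats: P1 2, P2 8, P3 5, P4 3.
At 19 seats: P1 2, P2 9, P3 6, P4 2.
P4 drops from 3 to 2.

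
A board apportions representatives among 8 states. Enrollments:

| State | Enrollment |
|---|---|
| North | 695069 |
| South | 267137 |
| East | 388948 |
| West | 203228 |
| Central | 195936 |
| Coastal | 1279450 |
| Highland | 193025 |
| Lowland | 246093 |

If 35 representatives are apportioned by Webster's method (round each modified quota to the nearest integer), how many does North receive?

Standard divisor 3468886/35 ≈ 99111.029; standard quotas: North 7.013, South 2.695, East 3.924, West 2.051, Central 1.977, Coastal 12.909, Highland 1.948, Lowland 2.483.
Rounding to the nearest integer gives North 7, South 3, East 4, West 2, Central 2, Coastal 13, Highland 2, Lowland 2 — total 35, matching the house size, so no adjustment is needed.
North receives 7.

7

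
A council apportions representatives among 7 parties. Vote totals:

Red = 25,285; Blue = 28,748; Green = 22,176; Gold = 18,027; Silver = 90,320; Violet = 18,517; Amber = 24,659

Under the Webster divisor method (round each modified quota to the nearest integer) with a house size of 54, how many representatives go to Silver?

22

Standard divisor 227732/54 ≈ 4217.259; standard quotas: Red 5.996, Blue 6.817, Green 5.258, Gold 4.275, Silver 21.417, Violet 4.391, Amber 5.847.
Rounding to the nearest integer gives 6, 7, 5, 4, 21, 4, 6 = 53 seats, so the divisor must be adjusted.
With modified divisor 4160: modified quotas Red 6.078, Blue 6.911, Green 5.331, Gold 4.333, Silver 21.712, Violet 4.451, Amber 5.928.
Rounding to the nearest integer: Red 6, Blue 7, Green 5, Gold 4, Silver 22, Violet 4, Amber 6 (total 54).
Silver receives 22.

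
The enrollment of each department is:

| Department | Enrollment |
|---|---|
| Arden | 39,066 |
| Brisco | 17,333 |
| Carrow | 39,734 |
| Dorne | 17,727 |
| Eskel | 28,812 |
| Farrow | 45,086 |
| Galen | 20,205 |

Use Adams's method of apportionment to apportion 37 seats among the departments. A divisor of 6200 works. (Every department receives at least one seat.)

With modified divisor 6200: modified quotas Arden 6.301, Brisco 2.796, Carrow 6.409, Dorne 2.859, Eskel 4.647, Farrow 7.272, Galen 3.259.
Rounding up: Arden 7, Brisco 3, Carrow 7, Dorne 3, Eskel 5, Farrow 8, Galen 4 (total 37).

Arden 7, Brisco 3, Carrow 7, Dorne 3, Eskel 5, Farrow 8, Galen 4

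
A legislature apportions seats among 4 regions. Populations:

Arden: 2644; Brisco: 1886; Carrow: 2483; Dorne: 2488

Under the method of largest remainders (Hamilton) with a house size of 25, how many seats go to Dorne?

The standard divisor is 9501/25 ≈ 380.04.
Standard quotas: Arden 6.957, Brisco 4.963, Carrow 6.534, Dorne 6.547.
Lower quotas: Arden 6, Brisco 4, Carrow 6, Dorne 6 (sum 22, leaving 3 seats).
Remainders in descending order: Brisco 0.963, Arden 0.957, Dorne 0.547, Carrow 0.534.
The surplus seats go to Brisco, Arden, Dorne.
Dorne receives 7.

7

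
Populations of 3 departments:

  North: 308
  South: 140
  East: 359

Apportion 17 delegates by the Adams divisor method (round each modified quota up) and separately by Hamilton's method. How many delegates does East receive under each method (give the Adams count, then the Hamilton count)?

Adams: North 7, South 3, East 7.
Hamilton: North 6, South 3, East 8.
East gets 7 under Adams and 8 under Hamilton.

7 and 8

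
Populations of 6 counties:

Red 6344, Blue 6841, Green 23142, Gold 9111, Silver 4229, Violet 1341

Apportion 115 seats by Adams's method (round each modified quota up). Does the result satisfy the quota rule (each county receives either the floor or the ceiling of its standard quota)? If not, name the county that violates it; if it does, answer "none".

Standard quotas: Red 14.303, Blue 15.423, Green 52.175, Gold 20.541, Silver 9.534, Violet 3.023.
Adams allocation: Red 14, Blue 16, Green 51, Gold 21, Silver 10, Violet 3.
Green has quota 52.175 (lower 52, upper 53) but receives 51 — outside the quota interval.

Green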